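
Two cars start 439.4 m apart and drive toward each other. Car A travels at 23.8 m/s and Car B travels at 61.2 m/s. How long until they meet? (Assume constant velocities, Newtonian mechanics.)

Combined speed: v_combined = 23.8 + 61.2 = 85.0 m/s
Time to meet: t = d/v_combined = 439.4/85.0 = 5.17 s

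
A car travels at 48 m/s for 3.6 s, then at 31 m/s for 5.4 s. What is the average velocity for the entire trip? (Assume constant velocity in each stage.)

d₁ = v₁t₁ = 48 × 3.6 = 172.8 m
d₂ = v₂t₂ = 31 × 5.4 = 167.4 m
d_total = 340.2 m, t_total = 9.0 s
v_avg = d_total/t_total = 340.2/9.0 = 37.8 m/s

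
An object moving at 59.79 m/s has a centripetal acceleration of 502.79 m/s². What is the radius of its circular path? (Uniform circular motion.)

r = v²/a_c = 59.79²/502.79 = 7.11 m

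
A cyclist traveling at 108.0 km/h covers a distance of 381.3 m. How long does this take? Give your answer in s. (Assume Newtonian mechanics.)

v = 108.0 km/h × 0.2777777777777778 = 30.0 m/s
t = d / v = 381.3 / 30.0 = 12.71 s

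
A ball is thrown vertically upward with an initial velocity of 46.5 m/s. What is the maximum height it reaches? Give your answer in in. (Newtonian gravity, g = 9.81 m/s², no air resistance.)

h_max = v₀² / (2g) = 46.5² / (2 × 9.81) = 2162.25 / 19.62 = 110.206 m
h_max = 110.206 m / 0.0254 = 4339 in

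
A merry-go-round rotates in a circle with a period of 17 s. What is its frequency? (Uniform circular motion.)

f = 1/T = 1/17 = 0.0588 Hz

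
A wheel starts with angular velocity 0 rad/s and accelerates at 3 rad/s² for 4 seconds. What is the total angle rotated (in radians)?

θ = ω₀t + ½αt² = 0×4 + ½×3×4² = 24.0 rad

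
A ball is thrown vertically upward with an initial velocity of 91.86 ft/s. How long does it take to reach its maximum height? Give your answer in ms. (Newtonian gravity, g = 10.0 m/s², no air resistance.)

v₀ = 91.86 ft/s × 0.3048 = 27.9989 m/s
t_up = v₀ / g = 27.9989 / 10.0 = 2.79989 s
t_up = 2.79989 s / 0.001 = 2800 ms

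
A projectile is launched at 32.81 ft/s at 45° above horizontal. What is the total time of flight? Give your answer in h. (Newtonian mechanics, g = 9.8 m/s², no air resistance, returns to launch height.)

v₀ = 32.81 ft/s × 0.3048 = 10.0005 m/s
T = 2 × v₀ × sin(θ) / g = 2 × 10.0005 × sin(45°) / 9.8 = 2 × 10.0005 × 0.707107 / 9.8 = 1.44315 s
T = 1.44315 s / 3600.0 = 0.0004009 h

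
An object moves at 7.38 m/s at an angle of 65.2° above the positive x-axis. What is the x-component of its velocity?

vₓ = v cos(θ) = 7.38 × cos(65.2°) = 3.1 m/s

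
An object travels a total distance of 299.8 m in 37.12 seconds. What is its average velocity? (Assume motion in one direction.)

v_avg = Δd / Δt = 299.8 / 37.12 = 8.08 m/s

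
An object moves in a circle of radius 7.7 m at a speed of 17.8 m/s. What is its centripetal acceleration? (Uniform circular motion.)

a_c = v²/r = 17.8²/7.7 = 316.84/7.7 = 41.15 m/s²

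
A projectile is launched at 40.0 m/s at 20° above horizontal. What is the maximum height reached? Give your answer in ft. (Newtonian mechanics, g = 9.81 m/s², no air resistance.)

H = v₀² × sin²(θ) / (2g) = 40.0² × sin(20°)² / (2 × 9.81) = 1600.0 × 0.116978 / 19.62 = 9.53949 m
H = 9.53949 m / 0.3048 = 31.3 ft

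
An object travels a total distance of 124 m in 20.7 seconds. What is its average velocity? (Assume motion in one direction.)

v_avg = Δd / Δt = 124 / 20.7 = 5.99 m/s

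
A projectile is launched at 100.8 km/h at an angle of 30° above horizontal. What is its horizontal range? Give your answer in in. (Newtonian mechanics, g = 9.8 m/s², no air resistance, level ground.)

v₀ = 100.8 km/h × 0.2777777777777778 = 28.0 m/s
R = v₀² × sin(2θ) / g = 28.0² × sin(2 × 30°) / 9.8 = 784.0 × 0.866025 / 9.8 = 69.282 m
R = 69.282 m / 0.0254 = 2728 in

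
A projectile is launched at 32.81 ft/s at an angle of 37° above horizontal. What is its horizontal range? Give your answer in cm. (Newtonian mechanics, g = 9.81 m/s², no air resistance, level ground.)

v₀ = 32.81 ft/s × 0.3048 = 10.0005 m/s
R = v₀² × sin(2θ) / g = 10.0005² × sin(2 × 37°) / 9.81 = 100.01 × 0.961262 / 9.81 = 9.79978 m
R = 9.79978 m / 0.01 = 980.0 cm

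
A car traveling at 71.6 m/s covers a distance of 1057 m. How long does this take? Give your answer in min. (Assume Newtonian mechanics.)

t = d / v = 1057 / 71.6 = 14.7626 s
t = 14.7626 s / 60.0 = 0.246 min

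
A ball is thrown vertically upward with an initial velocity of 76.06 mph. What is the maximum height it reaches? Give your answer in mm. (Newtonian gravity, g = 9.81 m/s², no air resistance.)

v₀ = 76.06 mph × 0.44704 = 34.0019 m/s
h_max = v₀² / (2g) = 34.0019² / (2 × 9.81) = 1156.13 / 19.62 = 58.9261 m
h_max = 58.9261 m / 0.001 = 58930 mm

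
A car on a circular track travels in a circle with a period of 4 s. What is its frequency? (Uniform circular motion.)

f = 1/T = 1/4 = 0.25 Hz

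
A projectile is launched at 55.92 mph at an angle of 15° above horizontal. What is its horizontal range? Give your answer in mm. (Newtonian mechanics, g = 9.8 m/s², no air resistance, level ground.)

v₀ = 55.92 mph × 0.44704 = 24.9985 m/s
R = v₀² × sin(2θ) / g = 24.9985² × sin(2 × 15°) / 9.8 = 624.925 × 0.5 / 9.8 = 31.8839 m
R = 31.8839 m / 0.001 = 31880 mm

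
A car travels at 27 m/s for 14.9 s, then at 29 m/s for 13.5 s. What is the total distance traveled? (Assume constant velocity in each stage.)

d₁ = v₁t₁ = 27 × 14.9 = 402.3 m
d₂ = v₂t₂ = 29 × 13.5 = 391.5 m
d_total = 402.3 + 391.5 = 793.8 m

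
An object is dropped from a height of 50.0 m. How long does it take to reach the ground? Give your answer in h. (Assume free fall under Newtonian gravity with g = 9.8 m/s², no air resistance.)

t = √(2h/g) = √(2 × 50.0 / 9.8) = 3.19438 s
t = 3.19438 s / 3600.0 = 0.0008873 h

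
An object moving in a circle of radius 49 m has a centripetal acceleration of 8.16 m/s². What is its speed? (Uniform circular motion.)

v = √(a_c × r) = √(8.16 × 49) = 20.0 m/s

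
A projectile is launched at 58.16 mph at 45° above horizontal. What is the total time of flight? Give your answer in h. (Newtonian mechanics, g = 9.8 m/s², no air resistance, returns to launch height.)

v₀ = 58.16 mph × 0.44704 = 25.9998 m/s
T = 2 × v₀ × sin(θ) / g = 2 × 25.9998 × sin(45°) / 9.8 = 2 × 25.9998 × 0.707107 / 9.8 = 3.75197 s
T = 3.75197 s / 3600.0 = 0.001042 h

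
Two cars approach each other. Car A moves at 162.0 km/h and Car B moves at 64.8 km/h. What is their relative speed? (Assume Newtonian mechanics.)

v_rel = v_A + v_B = 162.0 + 64.8 = 226.8 km/h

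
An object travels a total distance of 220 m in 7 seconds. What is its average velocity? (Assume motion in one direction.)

v_avg = Δd / Δt = 220 / 7 = 31.43 m/s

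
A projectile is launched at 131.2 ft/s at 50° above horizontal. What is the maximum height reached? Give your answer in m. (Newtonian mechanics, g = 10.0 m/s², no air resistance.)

v₀ = 131.2 ft/s × 0.3048 = 39.9898 m/s
H = v₀² × sin²(θ) / (2g) = 39.9898² × sin(50°)² / (2 × 10.0) = 1599.18 × 0.586824 / 20.0 = 46.92 m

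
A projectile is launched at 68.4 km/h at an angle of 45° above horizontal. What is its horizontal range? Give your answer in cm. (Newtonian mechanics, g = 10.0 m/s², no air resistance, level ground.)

v₀ = 68.4 km/h × 0.2777777777777778 = 19.0 m/s
R = v₀² × sin(2θ) / g = 19.0² × sin(2 × 45°) / 10.0 = 361.0 × 1.0 / 10.0 = 36.1 m
R = 36.1 m / 0.01 = 3610 cm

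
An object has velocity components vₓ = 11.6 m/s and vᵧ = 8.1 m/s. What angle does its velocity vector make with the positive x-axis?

θ = arctan(vᵧ/vₓ) = arctan(8.1/11.6) = 34.93°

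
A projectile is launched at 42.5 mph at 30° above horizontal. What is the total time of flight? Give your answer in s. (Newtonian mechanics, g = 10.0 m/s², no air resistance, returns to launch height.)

v₀ = 42.5 mph × 0.44704 = 18.9992 m/s
T = 2 × v₀ × sin(θ) / g = 2 × 18.9992 × sin(30°) / 10.0 = 2 × 18.9992 × 0.5 / 10.0 = 1.9 s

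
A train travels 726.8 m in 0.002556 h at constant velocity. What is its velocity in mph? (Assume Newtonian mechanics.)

t = 0.002556 h × 3600.0 = 9.2016 s
v = d / t = 726.8 / 9.2016 = 78.9863 m/s
v = 78.9863 m/s / 0.44704 = 176.7 mph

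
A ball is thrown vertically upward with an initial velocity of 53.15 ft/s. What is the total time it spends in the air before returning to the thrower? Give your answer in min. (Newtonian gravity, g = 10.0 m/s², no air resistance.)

v₀ = 53.15 ft/s × 0.3048 = 16.2001 m/s
t_total = 2 × v₀ / g = 2 × 16.2001 / 10.0 = 3.24002 s
t_total = 3.24002 s / 60.0 = 0.054 min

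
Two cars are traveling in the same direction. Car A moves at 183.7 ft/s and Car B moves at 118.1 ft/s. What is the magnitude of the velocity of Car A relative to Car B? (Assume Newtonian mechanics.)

v_rel = |v_A - v_B| = |183.7 - 118.1| = 65.6 ft/s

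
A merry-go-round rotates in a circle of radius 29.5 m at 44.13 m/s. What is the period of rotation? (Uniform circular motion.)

T = 2πr/v = 2π×29.5/44.13 = 4.2 s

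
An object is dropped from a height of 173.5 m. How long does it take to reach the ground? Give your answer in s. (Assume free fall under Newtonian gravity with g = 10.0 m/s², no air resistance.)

t = √(2h/g) = √(2 × 173.5 / 10.0) = 5.891 s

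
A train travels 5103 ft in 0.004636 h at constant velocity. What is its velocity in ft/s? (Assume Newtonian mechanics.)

d = 5103 ft × 0.3048 = 1555.39 m
t = 0.004636 h × 3600.0 = 16.6896 s
v = d / t = 1555.39 / 16.6896 = 93.1952 m/s
v = 93.1952 m/s / 0.3048 = 305.8 ft/s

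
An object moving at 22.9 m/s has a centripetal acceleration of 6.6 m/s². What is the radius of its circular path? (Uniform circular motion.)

r = v²/a_c = 22.9²/6.6 = 79.46 m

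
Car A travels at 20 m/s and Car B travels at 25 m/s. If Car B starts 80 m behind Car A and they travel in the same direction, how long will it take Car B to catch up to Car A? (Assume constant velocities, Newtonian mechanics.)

Relative speed: v_rel = 25 - 20 = 5 m/s
Time to catch: t = d₀/v_rel = 80/5 = 16.0 s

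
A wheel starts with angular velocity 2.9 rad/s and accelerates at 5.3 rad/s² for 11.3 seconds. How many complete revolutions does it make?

θ = ω₀t + ½αt² = 2.9×11.3 + ½×5.3×11.3² = 371.1485 rad
Total revolutions = θ/(2π) = 371.1485/(2π) = 59.07
Complete revolutions = ⌊59.07⌋ = 59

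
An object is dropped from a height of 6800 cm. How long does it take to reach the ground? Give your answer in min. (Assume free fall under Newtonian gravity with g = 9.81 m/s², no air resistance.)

h = 6800 cm × 0.01 = 68.0 m
t = √(2h/g) = √(2 × 68.0 / 9.81) = 3.72336 s
t = 3.72336 s / 60.0 = 0.06206 min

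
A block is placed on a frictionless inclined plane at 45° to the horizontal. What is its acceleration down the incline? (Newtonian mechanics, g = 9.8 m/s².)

a = g sin(θ) = 9.8 × sin(45°) = 9.8 × 0.7071 = 6.93 m/s²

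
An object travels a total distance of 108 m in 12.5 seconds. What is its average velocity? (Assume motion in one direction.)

v_avg = Δd / Δt = 108 / 12.5 = 8.64 m/s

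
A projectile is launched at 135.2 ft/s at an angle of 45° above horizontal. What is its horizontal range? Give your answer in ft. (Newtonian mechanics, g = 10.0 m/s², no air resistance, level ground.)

v₀ = 135.2 ft/s × 0.3048 = 41.209 m/s
R = v₀² × sin(2θ) / g = 41.209² × sin(2 × 45°) / 10.0 = 1698.18 × 1.0 / 10.0 = 169.818 m
R = 169.818 m / 0.3048 = 557.1 ft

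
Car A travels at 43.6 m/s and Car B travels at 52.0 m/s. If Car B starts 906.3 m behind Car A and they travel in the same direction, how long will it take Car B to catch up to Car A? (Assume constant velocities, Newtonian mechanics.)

Relative speed: v_rel = 52.0 - 43.6 = 8.4 m/s
Time to catch: t = d₀/v_rel = 906.3/8.4 = 107.89 s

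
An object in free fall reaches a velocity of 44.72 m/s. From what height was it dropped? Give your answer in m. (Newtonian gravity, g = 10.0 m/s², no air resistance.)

h = v² / (2g) = 44.72² / (2 × 10.0) = 99.99 m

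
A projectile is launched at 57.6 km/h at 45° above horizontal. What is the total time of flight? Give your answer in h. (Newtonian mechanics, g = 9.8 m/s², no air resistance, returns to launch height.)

v₀ = 57.6 km/h × 0.2777777777777778 = 16.0 m/s
T = 2 × v₀ × sin(θ) / g = 2 × 16.0 × sin(45°) / 9.8 = 2 × 16.0 × 0.707107 / 9.8 = 2.30892 s
T = 2.30892 s / 3600.0 = 0.0006414 h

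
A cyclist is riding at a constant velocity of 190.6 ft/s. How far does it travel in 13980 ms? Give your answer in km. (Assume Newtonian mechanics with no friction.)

v = 190.6 ft/s × 0.3048 = 58.0949 m/s
t = 13980 ms × 0.001 = 13.98 s
d = v × t = 58.0949 × 13.98 = 812.167 m
d = 812.167 m / 1000.0 = 0.8122 km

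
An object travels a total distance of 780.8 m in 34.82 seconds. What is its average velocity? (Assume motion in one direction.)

v_avg = Δd / Δt = 780.8 / 34.82 = 22.42 m/s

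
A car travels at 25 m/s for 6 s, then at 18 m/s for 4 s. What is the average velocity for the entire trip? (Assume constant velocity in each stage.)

d₁ = v₁t₁ = 25 × 6 = 150 m
d₂ = v₂t₂ = 18 × 4 = 72 m
d_total = 222 m, t_total = 10 s
v_avg = d_total/t_total = 222/10 = 22.2 m/s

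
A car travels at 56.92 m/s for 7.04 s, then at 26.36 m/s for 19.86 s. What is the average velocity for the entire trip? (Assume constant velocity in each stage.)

d₁ = v₁t₁ = 56.92 × 7.04 = 400.7168 m
d₂ = v₂t₂ = 26.36 × 19.86 = 523.5096 m
d_total = 924.2264 m, t_total = 26.9 s
v_avg = d_total/t_total = 924.2264/26.9 = 34.36 m/s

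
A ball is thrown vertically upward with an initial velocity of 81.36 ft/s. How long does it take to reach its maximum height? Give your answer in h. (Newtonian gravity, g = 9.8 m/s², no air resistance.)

v₀ = 81.36 ft/s × 0.3048 = 24.7985 m/s
t_up = v₀ / g = 24.7985 / 9.8 = 2.53046 s
t_up = 2.53046 s / 3600.0 = 0.0007029 h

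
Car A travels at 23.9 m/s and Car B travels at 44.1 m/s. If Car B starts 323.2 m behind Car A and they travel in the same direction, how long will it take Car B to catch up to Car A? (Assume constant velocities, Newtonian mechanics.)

Relative speed: v_rel = 44.1 - 23.9 = 20.2 m/s
Time to catch: t = d₀/v_rel = 323.2/20.2 = 16.0 s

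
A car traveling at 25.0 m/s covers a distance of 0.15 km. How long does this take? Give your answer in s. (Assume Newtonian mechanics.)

d = 0.15 km × 1000.0 = 150.0 m
t = d / v = 150.0 / 25.0 = 6.0 s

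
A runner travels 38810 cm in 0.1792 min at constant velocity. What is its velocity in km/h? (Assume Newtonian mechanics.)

d = 38810 cm × 0.01 = 388.1 m
t = 0.1792 min × 60.0 = 10.752 s
v = d / t = 388.1 / 10.752 = 36.0956 m/s
v = 36.0956 m/s / 0.2777777777777778 = 129.9 km/h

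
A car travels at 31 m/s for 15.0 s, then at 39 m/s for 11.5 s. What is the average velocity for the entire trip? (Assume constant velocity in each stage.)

d₁ = v₁t₁ = 31 × 15.0 = 465.0 m
d₂ = v₂t₂ = 39 × 11.5 = 448.5 m
d_total = 913.5 m, t_total = 26.5 s
v_avg = d_total/t_total = 913.5/26.5 = 34.47 m/s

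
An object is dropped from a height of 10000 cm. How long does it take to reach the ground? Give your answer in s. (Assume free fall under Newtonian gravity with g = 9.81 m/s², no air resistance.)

h = 10000 cm × 0.01 = 100.0 m
t = √(2h/g) = √(2 × 100.0 / 9.81) = 4.515 s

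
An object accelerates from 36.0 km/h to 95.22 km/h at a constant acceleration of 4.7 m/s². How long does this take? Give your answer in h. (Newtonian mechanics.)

v₀ = 36.0 km/h × 0.2777777777777778 = 10.0 m/s
v = 95.22 km/h × 0.2777777777777778 = 26.45 m/s
t = (v - v₀) / a = (26.45 - 10.0) / 4.7 = 3.5 s
t = 3.5 s / 3600.0 = 0.0009722 h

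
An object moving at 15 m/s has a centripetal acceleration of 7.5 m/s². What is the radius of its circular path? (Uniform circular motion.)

r = v²/a_c = 15²/7.5 = 30.0 m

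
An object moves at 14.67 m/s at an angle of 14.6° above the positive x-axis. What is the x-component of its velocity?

vₓ = v cos(θ) = 14.67 × cos(14.6°) = 14.2 m/s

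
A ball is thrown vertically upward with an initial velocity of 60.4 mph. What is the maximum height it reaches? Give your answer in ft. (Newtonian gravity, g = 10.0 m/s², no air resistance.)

v₀ = 60.4 mph × 0.44704 = 27.0012 m/s
h_max = v₀² / (2g) = 27.0012² / (2 × 10.0) = 729.065 / 20.0 = 36.4533 m
h_max = 36.4533 m / 0.3048 = 119.6 ft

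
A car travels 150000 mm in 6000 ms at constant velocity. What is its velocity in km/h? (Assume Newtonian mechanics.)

d = 150000 mm × 0.001 = 150.0 m
t = 6000 ms × 0.001 = 6.0 s
v = d / t = 150.0 / 6.0 = 25.0 m/s
v = 25.0 m/s / 0.2777777777777778 = 90.0 km/h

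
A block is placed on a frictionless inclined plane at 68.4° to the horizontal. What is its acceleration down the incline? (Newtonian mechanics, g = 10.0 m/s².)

a = g sin(θ) = 10.0 × sin(68.4°) = 10.0 × 0.9298 = 9.3 m/s²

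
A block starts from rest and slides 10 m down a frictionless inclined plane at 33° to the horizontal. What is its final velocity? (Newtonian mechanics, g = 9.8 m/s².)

a = g sin(θ) = 9.8 × sin(33°) = 5.3375 m/s²
v = √(2ad) = √(2 × 5.3375 × 10) = 10.33 m/s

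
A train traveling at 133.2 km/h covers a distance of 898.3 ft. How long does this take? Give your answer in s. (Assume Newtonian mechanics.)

d = 898.3 ft × 0.3048 = 273.802 m
v = 133.2 km/h × 0.2777777777777778 = 37.0 m/s
t = d / v = 273.802 / 37.0 = 7.4 s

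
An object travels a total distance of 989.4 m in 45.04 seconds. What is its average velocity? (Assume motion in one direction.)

v_avg = Δd / Δt = 989.4 / 45.04 = 21.97 m/s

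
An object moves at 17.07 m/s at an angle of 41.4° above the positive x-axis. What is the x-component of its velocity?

vₓ = v cos(θ) = 17.07 × cos(41.4°) = 12.8 m/s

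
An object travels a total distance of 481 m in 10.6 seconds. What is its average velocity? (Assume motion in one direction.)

v_avg = Δd / Δt = 481 / 10.6 = 45.38 m/s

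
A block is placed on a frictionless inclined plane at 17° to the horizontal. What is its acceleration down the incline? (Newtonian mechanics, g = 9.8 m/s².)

a = g sin(θ) = 9.8 × sin(17°) = 9.8 × 0.2924 = 2.87 m/s²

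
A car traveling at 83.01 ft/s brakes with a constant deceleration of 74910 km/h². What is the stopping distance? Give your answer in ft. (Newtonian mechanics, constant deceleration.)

v₀ = 83.01 ft/s × 0.3048 = 25.3014 m/s
a = 74910 km/h² × 7.716049382716049e-05 = 5.78009 m/s²
d = v₀² / (2a) = 25.3014² / (2 × 5.78009) = 640.161 / 11.5602 = 55.3763 m
d = 55.3763 m / 0.3048 = 181.7 ft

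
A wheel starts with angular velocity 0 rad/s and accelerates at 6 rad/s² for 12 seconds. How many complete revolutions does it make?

θ = ω₀t + ½αt² = 0×12 + ½×6×12² = 432.0 rad
Total revolutions = θ/(2π) = 432.0/(2π) = 68.75
Complete revolutions = ⌊68.75⌋ = 68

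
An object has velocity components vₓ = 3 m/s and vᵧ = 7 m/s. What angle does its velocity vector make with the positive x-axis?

θ = arctan(vᵧ/vₓ) = arctan(7/3) = 66.8°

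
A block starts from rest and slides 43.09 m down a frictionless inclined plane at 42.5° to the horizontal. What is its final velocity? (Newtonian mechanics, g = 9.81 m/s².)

a = g sin(θ) = 9.81 × sin(42.5°) = 6.6275 m/s²
v = √(2ad) = √(2 × 6.6275 × 43.09) = 23.9 m/s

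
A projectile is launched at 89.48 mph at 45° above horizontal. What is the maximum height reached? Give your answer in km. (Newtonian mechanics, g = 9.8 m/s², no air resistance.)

v₀ = 89.48 mph × 0.44704 = 40.0011 m/s
H = v₀² × sin²(θ) / (2g) = 40.0011² × sin(45°)² / (2 × 9.8) = 1600.09 × 0.5 / 19.6 = 40.8186 m
H = 40.8186 m / 1000.0 = 0.04082 km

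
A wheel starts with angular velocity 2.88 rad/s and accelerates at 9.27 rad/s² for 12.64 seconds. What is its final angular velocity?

ω = ω₀ + αt = 2.88 + 9.27 × 12.64 = 120.05 rad/s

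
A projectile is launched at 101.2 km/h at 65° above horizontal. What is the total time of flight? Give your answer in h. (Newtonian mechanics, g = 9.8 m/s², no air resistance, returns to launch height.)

v₀ = 101.2 km/h × 0.2777777777777778 = 28.1111 m/s
T = 2 × v₀ × sin(θ) / g = 2 × 28.1111 × sin(65°) / 9.8 = 2 × 28.1111 × 0.906308 / 9.8 = 5.19945 s
T = 5.19945 s / 3600.0 = 0.001444 h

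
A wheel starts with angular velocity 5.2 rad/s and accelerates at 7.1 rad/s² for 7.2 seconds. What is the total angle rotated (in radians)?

θ = ω₀t + ½αt² = 5.2×7.2 + ½×7.1×7.2² = 221.47 rad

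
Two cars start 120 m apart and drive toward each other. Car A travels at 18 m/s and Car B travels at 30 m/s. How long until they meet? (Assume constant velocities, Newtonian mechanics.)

Combined speed: v_combined = 18 + 30 = 48 m/s
Time to meet: t = d/v_combined = 120/48 = 2.5 s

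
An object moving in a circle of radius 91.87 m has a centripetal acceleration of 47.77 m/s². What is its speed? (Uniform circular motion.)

v = √(a_c × r) = √(47.77 × 91.87) = 66.25 m/s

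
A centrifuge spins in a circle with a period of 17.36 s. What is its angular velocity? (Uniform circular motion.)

ω = 2π/T = 2π/17.36 = 0.3619 rad/s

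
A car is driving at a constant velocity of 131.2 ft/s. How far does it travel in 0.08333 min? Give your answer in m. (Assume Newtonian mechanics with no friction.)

v = 131.2 ft/s × 0.3048 = 39.9898 m/s
t = 0.08333 min × 60.0 = 4.9998 s
d = v × t = 39.9898 × 4.9998 = 199.9 m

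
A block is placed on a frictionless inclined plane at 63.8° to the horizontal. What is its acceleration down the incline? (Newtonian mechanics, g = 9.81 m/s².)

a = g sin(θ) = 9.81 × sin(63.8°) = 9.81 × 0.8973 = 8.8 m/s²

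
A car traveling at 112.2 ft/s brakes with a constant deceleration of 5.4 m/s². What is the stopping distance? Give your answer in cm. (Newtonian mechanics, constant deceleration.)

v₀ = 112.2 ft/s × 0.3048 = 34.1986 m/s
d = v₀² / (2a) = 34.1986² / (2 × 5.4) = 1169.54 / 10.8 = 108.291 m
d = 108.291 m / 0.01 = 10830 cm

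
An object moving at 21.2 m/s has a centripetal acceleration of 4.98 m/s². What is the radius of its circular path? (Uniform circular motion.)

r = v²/a_c = 21.2²/4.98 = 90.25 m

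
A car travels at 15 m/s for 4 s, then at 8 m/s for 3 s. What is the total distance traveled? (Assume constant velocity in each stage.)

d₁ = v₁t₁ = 15 × 4 = 60 m
d₂ = v₂t₂ = 8 × 3 = 24 m
d_total = 60 + 24 = 84 m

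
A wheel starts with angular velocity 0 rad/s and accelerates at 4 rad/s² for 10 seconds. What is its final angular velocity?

ω = ω₀ + αt = 0 + 4 × 10 = 40 rad/s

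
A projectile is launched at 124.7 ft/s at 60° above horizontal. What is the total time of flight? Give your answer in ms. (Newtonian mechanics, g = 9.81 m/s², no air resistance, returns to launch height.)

v₀ = 124.7 ft/s × 0.3048 = 38.0086 m/s
T = 2 × v₀ × sin(θ) / g = 2 × 38.0086 × sin(60°) / 9.81 = 2 × 38.0086 × 0.866025 / 9.81 = 6.71078 s
T = 6.71078 s / 0.001 = 6711 ms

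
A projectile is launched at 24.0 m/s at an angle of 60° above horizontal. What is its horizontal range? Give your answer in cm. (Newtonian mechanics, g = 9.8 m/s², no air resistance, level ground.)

R = v₀² × sin(2θ) / g = 24.0² × sin(2 × 60°) / 9.8 = 576.0 × 0.866025 / 9.8 = 50.9011 m
R = 50.9011 m / 0.01 = 5090 cm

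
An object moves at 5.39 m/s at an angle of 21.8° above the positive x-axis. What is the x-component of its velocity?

vₓ = v cos(θ) = 5.39 × cos(21.8°) = 5.0 m/s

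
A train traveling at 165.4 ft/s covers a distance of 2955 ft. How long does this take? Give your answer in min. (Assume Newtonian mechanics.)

d = 2955 ft × 0.3048 = 900.684 m
v = 165.4 ft/s × 0.3048 = 50.4139 m/s
t = d / v = 900.684 / 50.4139 = 17.8658 s
t = 17.8658 s / 60.0 = 0.2978 min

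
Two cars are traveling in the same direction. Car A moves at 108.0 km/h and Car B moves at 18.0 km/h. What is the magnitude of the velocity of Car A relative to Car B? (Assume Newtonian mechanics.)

v_rel = |v_A - v_B| = |108.0 - 18.0| = 90.0 km/h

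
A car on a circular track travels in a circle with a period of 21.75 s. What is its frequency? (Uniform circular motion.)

f = 1/T = 1/21.75 = 0.046 Hz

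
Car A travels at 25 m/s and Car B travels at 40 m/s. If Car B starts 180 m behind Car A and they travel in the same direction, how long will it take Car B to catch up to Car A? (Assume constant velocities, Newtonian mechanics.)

Relative speed: v_rel = 40 - 25 = 15 m/s
Time to catch: t = d₀/v_rel = 180/15 = 12.0 s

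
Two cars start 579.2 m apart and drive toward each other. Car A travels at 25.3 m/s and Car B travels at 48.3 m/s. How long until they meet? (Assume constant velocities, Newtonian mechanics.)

Combined speed: v_combined = 25.3 + 48.3 = 73.6 m/s
Time to meet: t = d/v_combined = 579.2/73.6 = 7.87 s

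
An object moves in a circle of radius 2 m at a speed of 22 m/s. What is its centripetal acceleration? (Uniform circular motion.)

a_c = v²/r = 22²/2 = 484/2 = 242.0 m/s²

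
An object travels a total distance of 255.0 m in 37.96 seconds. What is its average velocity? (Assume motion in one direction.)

v_avg = Δd / Δt = 255.0 / 37.96 = 6.72 m/s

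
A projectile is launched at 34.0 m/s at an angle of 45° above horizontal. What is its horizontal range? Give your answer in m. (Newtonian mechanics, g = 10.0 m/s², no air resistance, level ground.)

R = v₀² × sin(2θ) / g = 34.0² × sin(2 × 45°) / 10.0 = 1156.0 × 1.0 / 10.0 = 115.6 m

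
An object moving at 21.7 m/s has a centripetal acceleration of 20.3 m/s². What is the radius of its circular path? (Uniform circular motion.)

r = v²/a_c = 21.7²/20.3 = 23.2 m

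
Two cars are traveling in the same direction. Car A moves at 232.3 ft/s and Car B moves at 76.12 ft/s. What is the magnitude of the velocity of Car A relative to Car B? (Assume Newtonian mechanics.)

v_rel = |v_A - v_B| = |232.3 - 76.12| = 156.18 ft/s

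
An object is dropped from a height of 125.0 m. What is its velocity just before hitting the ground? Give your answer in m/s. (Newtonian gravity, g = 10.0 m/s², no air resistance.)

v = √(2gh) = √(2 × 10.0 × 125.0) = 50.0 m/s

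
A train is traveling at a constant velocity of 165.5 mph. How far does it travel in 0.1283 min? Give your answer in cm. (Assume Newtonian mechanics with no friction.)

v = 165.5 mph × 0.44704 = 73.9851 m/s
t = 0.1283 min × 60.0 = 7.698 s
d = v × t = 73.9851 × 7.698 = 569.537 m
d = 569.537 m / 0.01 = 56950 cm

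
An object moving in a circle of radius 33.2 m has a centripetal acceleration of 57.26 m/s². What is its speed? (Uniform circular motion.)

v = √(a_c × r) = √(57.26 × 33.2) = 43.6 m/s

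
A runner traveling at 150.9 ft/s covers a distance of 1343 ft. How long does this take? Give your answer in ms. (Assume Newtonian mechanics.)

d = 1343 ft × 0.3048 = 409.346 m
v = 150.9 ft/s × 0.3048 = 45.9943 m/s
t = d / v = 409.346 / 45.9943 = 8.89993 s
t = 8.89993 s / 0.001 = 8900 ms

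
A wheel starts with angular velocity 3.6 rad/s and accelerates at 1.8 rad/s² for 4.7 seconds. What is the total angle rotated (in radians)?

θ = ω₀t + ½αt² = 3.6×4.7 + ½×1.8×4.7² = 36.8 rad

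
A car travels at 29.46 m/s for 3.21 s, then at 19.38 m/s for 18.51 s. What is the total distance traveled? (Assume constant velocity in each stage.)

d₁ = v₁t₁ = 29.46 × 3.21 = 94.5666 m
d₂ = v₂t₂ = 19.38 × 18.51 = 358.7238 m
d_total = 94.5666 + 358.7238 = 453.29 m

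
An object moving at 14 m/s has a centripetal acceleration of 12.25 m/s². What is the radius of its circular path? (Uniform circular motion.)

r = v²/a_c = 14²/12.25 = 16.0 m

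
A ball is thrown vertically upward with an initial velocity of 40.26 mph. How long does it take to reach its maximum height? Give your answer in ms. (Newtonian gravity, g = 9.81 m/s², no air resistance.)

v₀ = 40.26 mph × 0.44704 = 17.9978 m/s
t_up = v₀ / g = 17.9978 / 9.81 = 1.83464 s
t_up = 1.83464 s / 0.001 = 1835 ms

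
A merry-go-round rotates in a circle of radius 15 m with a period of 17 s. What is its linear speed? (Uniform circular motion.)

v = 2πr/T = 2π×15/17 = 5.54 m/s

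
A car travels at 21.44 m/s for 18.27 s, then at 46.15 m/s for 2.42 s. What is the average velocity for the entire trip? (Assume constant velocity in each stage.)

d₁ = v₁t₁ = 21.44 × 18.27 = 391.7088 m
d₂ = v₂t₂ = 46.15 × 2.42 = 111.683 m
d_total = 503.3918 m, t_total = 20.69 s
v_avg = d_total/t_total = 503.3918/20.69 = 24.33 m/s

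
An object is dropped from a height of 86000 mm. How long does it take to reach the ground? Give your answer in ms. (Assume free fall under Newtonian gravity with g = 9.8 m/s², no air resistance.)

h = 86000 mm × 0.001 = 86.0 m
t = √(2h/g) = √(2 × 86.0 / 9.8) = 4.18939 s
t = 4.18939 s / 0.001 = 4189 ms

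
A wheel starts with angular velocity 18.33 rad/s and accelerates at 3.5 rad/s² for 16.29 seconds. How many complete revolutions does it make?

θ = ω₀t + ½αt² = 18.33×16.29 + ½×3.5×16.29² = 762.982875 rad
Total revolutions = θ/(2π) = 762.982875/(2π) = 121.43
Complete revolutions = ⌊121.43⌋ = 121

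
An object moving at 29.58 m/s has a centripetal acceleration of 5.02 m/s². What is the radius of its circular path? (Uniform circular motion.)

r = v²/a_c = 29.58²/5.02 = 174.3 m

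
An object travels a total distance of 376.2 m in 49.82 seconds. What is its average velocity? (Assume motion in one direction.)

v_avg = Δd / Δt = 376.2 / 49.82 = 7.55 m/s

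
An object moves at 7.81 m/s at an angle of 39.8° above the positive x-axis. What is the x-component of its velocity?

vₓ = v cos(θ) = 7.81 × cos(39.8°) = 6.0 m/s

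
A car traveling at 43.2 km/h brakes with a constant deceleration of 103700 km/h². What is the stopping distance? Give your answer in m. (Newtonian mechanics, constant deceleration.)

v₀ = 43.2 km/h × 0.2777777777777778 = 12.0 m/s
a = 103700 km/h² × 7.716049382716049e-05 = 8.00154 m/s²
d = v₀² / (2a) = 12.0² / (2 × 8.00154) = 144.0 / 16.0031 = 8.998 m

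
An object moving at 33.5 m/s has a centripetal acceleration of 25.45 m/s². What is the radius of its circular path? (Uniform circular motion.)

r = v²/a_c = 33.5²/25.45 = 44.1 m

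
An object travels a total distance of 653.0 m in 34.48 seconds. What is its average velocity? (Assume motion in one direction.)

v_avg = Δd / Δt = 653.0 / 34.48 = 18.94 m/s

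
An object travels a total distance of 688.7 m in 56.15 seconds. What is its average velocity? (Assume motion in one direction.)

v_avg = Δd / Δt = 688.7 / 56.15 = 12.27 m/s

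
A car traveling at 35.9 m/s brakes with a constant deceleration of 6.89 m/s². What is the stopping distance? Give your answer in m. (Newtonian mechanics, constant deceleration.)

d = v₀² / (2a) = 35.9² / (2 × 6.89) = 1288.81 / 13.78 = 93.53 m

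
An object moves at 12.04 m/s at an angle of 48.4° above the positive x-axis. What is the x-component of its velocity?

vₓ = v cos(θ) = 12.04 × cos(48.4°) = 7.99 m/s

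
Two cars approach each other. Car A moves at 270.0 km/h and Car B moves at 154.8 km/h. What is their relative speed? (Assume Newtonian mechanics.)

v_rel = v_A + v_B = 270.0 + 154.8 = 424.8 km/h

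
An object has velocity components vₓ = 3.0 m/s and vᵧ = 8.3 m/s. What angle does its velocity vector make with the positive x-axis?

θ = arctan(vᵧ/vₓ) = arctan(8.3/3.0) = 70.13°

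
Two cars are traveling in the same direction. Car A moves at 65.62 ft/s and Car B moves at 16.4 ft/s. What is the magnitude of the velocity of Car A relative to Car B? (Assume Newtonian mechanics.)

v_rel = |v_A - v_B| = |65.62 - 16.4| = 49.22 ft/s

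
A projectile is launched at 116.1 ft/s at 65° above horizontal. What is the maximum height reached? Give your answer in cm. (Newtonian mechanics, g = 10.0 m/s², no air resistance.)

v₀ = 116.1 ft/s × 0.3048 = 35.3873 m/s
H = v₀² × sin²(θ) / (2g) = 35.3873² × sin(65°)² / (2 × 10.0) = 1252.26 × 0.821394 / 20.0 = 51.4299 m
H = 51.4299 m / 0.01 = 5143 cm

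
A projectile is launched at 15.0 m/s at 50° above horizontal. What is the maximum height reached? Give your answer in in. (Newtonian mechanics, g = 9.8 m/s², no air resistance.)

H = v₀² × sin²(θ) / (2g) = 15.0² × sin(50°)² / (2 × 9.8) = 225.0 × 0.586824 / 19.6 = 6.7365 m
H = 6.7365 m / 0.0254 = 265.2 in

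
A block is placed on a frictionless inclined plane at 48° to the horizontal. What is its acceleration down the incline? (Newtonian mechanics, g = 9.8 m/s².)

a = g sin(θ) = 9.8 × sin(48°) = 9.8 × 0.7431 = 7.28 m/s²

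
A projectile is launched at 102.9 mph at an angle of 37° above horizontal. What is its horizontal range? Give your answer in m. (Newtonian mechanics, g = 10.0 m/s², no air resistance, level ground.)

v₀ = 102.9 mph × 0.44704 = 46.0004 m/s
R = v₀² × sin(2θ) / g = 46.0004² × sin(2 × 37°) / 10.0 = 2116.04 × 0.961262 / 10.0 = 203.4 m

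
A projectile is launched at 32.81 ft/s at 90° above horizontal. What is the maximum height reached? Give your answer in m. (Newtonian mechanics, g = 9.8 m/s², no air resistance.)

v₀ = 32.81 ft/s × 0.3048 = 10.0005 m/s
H = v₀² × sin²(θ) / (2g) = 10.0005² × sin(90°)² / (2 × 9.8) = 100.01 × 1.0 / 19.6 = 5.103 m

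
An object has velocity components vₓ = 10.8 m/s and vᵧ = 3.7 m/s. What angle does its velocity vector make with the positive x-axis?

θ = arctan(vᵧ/vₓ) = arctan(3.7/10.8) = 18.91°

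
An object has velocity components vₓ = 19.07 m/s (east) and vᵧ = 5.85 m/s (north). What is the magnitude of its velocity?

|v| = √(vₓ² + vᵧ²) = √(19.07² + 5.85²) = √(397.8874) = 19.95 m/s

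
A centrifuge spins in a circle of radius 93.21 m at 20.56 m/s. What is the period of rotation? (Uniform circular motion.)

T = 2πr/v = 2π×93.21/20.56 = 28.49 s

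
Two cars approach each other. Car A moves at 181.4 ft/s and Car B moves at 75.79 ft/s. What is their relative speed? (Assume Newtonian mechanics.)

v_rel = v_A + v_B = 181.4 + 75.79 = 257.19 ft/s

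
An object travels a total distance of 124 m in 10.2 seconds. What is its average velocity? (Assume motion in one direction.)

v_avg = Δd / Δt = 124 / 10.2 = 12.16 m/s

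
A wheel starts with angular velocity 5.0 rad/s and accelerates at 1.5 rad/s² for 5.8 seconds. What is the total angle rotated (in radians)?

θ = ω₀t + ½αt² = 5.0×5.8 + ½×1.5×5.8² = 54.23 rad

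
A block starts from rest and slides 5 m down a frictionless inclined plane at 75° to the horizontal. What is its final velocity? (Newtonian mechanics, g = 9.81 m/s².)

a = g sin(θ) = 9.81 × sin(75°) = 9.4757 m/s²
v = √(2ad) = √(2 × 9.4757 × 5) = 9.73 m/s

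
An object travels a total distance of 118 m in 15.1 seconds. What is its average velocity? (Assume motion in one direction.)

v_avg = Δd / Δt = 118 / 15.1 = 7.81 m/s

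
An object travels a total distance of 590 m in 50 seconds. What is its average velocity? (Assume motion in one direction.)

v_avg = Δd / Δt = 590 / 50 = 11.8 m/s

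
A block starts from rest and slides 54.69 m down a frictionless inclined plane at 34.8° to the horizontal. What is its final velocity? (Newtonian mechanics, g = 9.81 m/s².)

a = g sin(θ) = 9.81 × sin(34.8°) = 5.5987 m/s²
v = √(2ad) = √(2 × 5.5987 × 54.69) = 24.75 m/s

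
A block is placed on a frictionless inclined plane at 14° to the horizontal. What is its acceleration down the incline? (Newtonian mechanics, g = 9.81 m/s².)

a = g sin(θ) = 9.81 × sin(14°) = 9.81 × 0.2419 = 2.37 m/s²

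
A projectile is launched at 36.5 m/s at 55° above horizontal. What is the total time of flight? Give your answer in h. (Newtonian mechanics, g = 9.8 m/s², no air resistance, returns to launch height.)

T = 2 × v₀ × sin(θ) / g = 2 × 36.5 × sin(55°) / 9.8 = 2 × 36.5 × 0.819152 / 9.8 = 6.10185 s
T = 6.10185 s / 3600.0 = 0.001695 h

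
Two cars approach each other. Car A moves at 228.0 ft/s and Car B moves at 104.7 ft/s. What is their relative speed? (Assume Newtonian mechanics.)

v_rel = v_A + v_B = 228.0 + 104.7 = 332.7 ft/s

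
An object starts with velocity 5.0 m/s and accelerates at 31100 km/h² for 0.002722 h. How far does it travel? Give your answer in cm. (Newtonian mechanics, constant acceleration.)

a = 31100 km/h² × 7.716049382716049e-05 = 2.39969 m/s²
t = 0.002722 h × 3600.0 = 9.7992 s
d = v₀ × t + ½ × a × t² = 5.0 × 9.7992 + 0.5 × 2.39969 × 9.7992² = 164.21 m
d = 164.21 m / 0.01 = 16420 cm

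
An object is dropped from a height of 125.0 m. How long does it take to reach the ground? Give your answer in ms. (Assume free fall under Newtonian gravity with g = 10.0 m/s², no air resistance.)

t = √(2h/g) = √(2 × 125.0 / 10.0) = 5.0 s
t = 5.0 s / 0.001 = 5000 ms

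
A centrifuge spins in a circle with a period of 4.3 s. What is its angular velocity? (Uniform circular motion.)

ω = 2π/T = 2π/4.3 = 1.4612 rad/s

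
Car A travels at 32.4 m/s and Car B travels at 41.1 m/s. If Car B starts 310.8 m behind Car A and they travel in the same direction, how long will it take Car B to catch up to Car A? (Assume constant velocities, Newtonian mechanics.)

Relative speed: v_rel = 41.1 - 32.4 = 8.7 m/s
Time to catch: t = d₀/v_rel = 310.8/8.7 = 35.72 s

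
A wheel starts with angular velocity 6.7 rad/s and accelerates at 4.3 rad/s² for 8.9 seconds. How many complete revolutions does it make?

θ = ω₀t + ½αt² = 6.7×8.9 + ½×4.3×8.9² = 229.9315 rad
Total revolutions = θ/(2π) = 229.9315/(2π) = 36.59
Complete revolutions = ⌊36.59⌋ = 36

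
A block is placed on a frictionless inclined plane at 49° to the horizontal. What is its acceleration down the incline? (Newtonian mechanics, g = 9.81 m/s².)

a = g sin(θ) = 9.81 × sin(49°) = 9.81 × 0.7547 = 7.4 m/s²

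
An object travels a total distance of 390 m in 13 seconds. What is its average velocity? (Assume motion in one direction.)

v_avg = Δd / Δt = 390 / 13 = 30.0 m/s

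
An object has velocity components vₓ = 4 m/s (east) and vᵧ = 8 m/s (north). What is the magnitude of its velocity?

|v| = √(vₓ² + vᵧ²) = √(4² + 8²) = √(80) = 8.94 m/s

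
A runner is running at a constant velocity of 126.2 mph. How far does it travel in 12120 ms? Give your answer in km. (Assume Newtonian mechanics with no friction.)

v = 126.2 mph × 0.44704 = 56.4164 m/s
t = 12120 ms × 0.001 = 12.12 s
d = v × t = 56.4164 × 12.12 = 683.767 m
d = 683.767 m / 1000.0 = 0.6838 km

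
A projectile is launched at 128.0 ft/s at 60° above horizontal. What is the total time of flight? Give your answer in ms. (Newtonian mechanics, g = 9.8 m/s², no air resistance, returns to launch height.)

v₀ = 128.0 ft/s × 0.3048 = 39.0144 m/s
T = 2 × v₀ × sin(θ) / g = 2 × 39.0144 × sin(60°) / 9.8 = 2 × 39.0144 × 0.866025 / 9.8 = 6.8954 s
T = 6.8954 s / 0.001 = 6895 ms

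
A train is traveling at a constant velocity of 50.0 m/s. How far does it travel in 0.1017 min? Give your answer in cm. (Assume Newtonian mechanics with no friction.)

t = 0.1017 min × 60.0 = 6.102 s
d = v × t = 50.0 × 6.102 = 305.1 m
d = 305.1 m / 0.01 = 30510 cm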